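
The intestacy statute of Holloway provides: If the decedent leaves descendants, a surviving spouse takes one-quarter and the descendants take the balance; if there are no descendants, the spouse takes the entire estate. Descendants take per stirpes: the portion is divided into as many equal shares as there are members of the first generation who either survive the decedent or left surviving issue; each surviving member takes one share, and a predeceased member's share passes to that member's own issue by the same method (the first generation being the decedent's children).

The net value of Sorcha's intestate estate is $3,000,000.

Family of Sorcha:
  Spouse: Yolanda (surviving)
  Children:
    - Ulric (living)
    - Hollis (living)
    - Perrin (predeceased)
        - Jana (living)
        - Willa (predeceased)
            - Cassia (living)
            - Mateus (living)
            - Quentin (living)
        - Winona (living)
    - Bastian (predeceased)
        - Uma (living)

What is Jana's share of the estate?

Yolanda takes one-quarter of $3,000,000 = $750,000. The remaining $2,250,000 passes to the descendants.
The descendants' portion ($2,250,000) is divided into 4 shares of $562,500: Ulric and Hollis each take $562,500; Perrin's $562,500 share passes to Perrin's issue; Bastian's $562,500 share passes to Bastian's issue.
Perrin's share ($562,500) is divided into 3 shares of $187,500: Jana and Winona each take $187,500; Willa's $187,500 share passes to Willa's issue.
Willa's share ($187,500) is divided into 3 shares of $62,500: Cassia, Mateus, and Quentin each take $62,500.
Bastian's share ($562,500) passes entirely to Uma.

Jana receives $187,500.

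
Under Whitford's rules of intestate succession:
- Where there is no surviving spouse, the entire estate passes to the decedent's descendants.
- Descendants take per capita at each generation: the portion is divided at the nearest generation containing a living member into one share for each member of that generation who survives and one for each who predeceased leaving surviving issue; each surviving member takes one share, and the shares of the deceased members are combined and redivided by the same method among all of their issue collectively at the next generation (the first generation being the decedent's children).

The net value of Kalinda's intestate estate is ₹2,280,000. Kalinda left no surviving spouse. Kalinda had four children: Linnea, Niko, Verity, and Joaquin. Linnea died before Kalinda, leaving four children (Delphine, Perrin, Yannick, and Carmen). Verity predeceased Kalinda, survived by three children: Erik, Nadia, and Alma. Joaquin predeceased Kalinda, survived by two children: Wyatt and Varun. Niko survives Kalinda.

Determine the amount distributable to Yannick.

The entire ₹2,280,000 passes to the descendants.
That amount (₹2,280,000) is divided at the children's generation into 4 shares of ₹570,000. Niko takes ₹570,000. The 3 shares of the deceased (Linnea, Verity, and Joaquin) are combined into a pool of ₹1,710,000.
That pool (₹1,710,000) is divided at the grandchildren's generation equally among Delphine, Perrin, Yannick, Carmen, Erik, Nadia, Alma, Wyatt, and Varun: ₹190,000 each.

Yannick receives ₹190,000.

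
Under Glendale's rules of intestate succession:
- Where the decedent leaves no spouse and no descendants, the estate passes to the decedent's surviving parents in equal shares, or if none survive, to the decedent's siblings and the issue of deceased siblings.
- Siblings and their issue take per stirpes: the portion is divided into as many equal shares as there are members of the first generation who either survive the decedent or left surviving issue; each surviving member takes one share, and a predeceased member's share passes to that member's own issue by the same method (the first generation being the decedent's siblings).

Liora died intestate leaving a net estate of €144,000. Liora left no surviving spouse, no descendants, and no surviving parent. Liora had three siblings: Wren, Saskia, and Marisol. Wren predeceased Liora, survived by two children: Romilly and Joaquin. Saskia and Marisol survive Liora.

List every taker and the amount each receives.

Romilly: €24,000; Joaquin: €24,000; Saskia: €48,000; Marisol: €48,000

The entire €144,000 passes to the siblings and their issue.
That amount (€144,000) is divided into 3 shares of €48,000: Saskia and Marisol each take €48,000; Wren's €48,000 share passes to Wren's issue.
Wren's share (€48,000) is divided into 2 shares of €24,000: Romilly and Joaquin each take €24,000.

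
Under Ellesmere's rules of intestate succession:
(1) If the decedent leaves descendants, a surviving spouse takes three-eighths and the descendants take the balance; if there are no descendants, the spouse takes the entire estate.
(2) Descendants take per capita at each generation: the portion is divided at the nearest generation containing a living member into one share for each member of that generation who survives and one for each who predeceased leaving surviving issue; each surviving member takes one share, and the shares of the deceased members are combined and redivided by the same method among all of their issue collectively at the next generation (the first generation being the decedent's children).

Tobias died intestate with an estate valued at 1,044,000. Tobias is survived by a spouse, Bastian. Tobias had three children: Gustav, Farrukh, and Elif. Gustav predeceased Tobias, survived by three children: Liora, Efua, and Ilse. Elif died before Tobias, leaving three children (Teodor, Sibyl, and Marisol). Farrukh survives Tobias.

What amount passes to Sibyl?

Bastian takes three-eighths of 1,044,000 = 391,500. The remaining 652,500 passes to the descendants.
The descendants' portion (652,500) is divided at the children's generation into 3 shares of 217,500. Farrukh takes 217,500. The 2 shares of the deceased (Gustav and Elif) are combined into a pool of 435,000.
That pool (435,000) is divided at the grandchildren's generation equally among Liora, Efua, Ilse, Teodor, Sibyl, and Marisol: 72,500 each.

Sibyl receives 72,500.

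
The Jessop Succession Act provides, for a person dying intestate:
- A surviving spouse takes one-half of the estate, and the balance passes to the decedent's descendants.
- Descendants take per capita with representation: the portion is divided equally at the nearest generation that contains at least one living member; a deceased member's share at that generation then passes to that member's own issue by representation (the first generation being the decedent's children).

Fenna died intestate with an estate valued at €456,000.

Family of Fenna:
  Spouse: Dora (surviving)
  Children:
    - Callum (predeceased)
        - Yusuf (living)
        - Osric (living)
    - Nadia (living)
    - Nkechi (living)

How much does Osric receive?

Osric receives €38,000.

Dora takes one-half of €456,000 = €228,000. The remaining €228,000 passes to the descendants.
The descendants' portion (€228,000) is divided into 3 shares of €76,000: Nadia and Nkechi each take €76,000; Callum's €76,000 share passes to Callum's issue.
Callum's share (€76,000) is divided into 2 shares of €38,000: Yusuf and Osric each take €38,000.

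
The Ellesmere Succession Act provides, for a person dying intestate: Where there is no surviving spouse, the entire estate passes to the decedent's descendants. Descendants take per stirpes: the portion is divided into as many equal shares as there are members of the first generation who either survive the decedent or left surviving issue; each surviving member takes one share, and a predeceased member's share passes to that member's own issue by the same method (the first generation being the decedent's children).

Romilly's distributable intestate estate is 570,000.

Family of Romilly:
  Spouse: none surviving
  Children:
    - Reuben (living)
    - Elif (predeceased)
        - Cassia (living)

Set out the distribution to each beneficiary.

The entire 570,000 passes to the descendants.
That amount (570,000) is divided into 2 shares of 285,000: Reuben takes 285,000; Elif's 285,000 share passes to Elif's issue.
Elif's share (285,000) passes entirely to Cassia.

Reuben: 285,000; Cassia: 285,000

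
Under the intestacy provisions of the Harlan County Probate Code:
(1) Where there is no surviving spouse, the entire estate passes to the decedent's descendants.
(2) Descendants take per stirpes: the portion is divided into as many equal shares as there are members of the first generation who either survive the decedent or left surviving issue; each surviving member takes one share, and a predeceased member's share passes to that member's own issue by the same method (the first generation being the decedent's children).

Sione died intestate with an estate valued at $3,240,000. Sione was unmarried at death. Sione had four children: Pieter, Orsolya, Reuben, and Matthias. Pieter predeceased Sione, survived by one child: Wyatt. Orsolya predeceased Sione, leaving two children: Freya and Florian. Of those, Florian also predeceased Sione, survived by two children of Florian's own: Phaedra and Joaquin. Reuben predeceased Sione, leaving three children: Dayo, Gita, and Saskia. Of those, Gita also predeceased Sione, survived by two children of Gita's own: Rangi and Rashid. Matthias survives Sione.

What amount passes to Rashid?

The entire $3,240,000 passes to the descendants.
That amount ($3,240,000) is divided into 4 shares of $810,000: Matthias takes $810,000; Pieter's $810,000 share passes to Pieter's issue; Orsolya's $810,000 share passes to Orsolya's issue; Reuben's $810,000 share passes to Reuben's issue.
Pieter's share ($810,000) passes entirely to Wyatt.
Orsolya's share ($810,000) is divided into 2 shares of $405,000: Freya takes $405,000; Florian's $405,000 share passes to Florian's issue.
Florian's share ($405,000) is divided into 2 shares of $202,500: Phaedra and Joaquin each take $202,500.
Reuben's share ($810,000) is divided into 3 shares of $270,000: Dayo and Saskia each take $270,000; Gita's $270,000 share passes to Gita's issue.
Gita's share ($270,000) is divided into 2 shares of $135,000: Rangi and Rashid each take $135,000.

Rashid receives $135,000.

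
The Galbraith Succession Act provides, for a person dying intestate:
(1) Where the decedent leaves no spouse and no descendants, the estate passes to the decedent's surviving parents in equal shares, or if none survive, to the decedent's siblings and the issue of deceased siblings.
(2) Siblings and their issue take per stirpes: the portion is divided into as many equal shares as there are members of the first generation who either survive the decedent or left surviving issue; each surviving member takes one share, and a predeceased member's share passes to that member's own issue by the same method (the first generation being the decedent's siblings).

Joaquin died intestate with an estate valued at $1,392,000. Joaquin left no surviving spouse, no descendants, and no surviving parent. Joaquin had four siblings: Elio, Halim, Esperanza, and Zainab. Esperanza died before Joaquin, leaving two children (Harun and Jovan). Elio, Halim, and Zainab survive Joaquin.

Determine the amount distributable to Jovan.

Jovan receives $174,000.

The entire $1,392,000 passes to the siblings and their issue.
That amount ($1,392,000) is divided into 4 shares of $348,000: Elio, Halim, and Zainab each take $348,000; Esperanza's $348,000 share passes to Esperanza's issue.
Esperanza's share ($348,000) is divided into 2 shares of $174,000: Harun and Jovan each take $174,000.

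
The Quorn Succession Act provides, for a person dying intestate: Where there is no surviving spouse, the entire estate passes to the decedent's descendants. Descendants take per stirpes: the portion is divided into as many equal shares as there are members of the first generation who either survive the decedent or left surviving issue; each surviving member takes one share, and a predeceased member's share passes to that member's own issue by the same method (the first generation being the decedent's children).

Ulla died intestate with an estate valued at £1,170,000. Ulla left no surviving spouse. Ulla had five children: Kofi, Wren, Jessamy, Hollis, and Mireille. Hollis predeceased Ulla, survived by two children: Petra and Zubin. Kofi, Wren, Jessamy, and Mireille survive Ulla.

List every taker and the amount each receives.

Kofi: £234,000; Wren: £234,000; Jessamy: £234,000; Petra: £117,000; Zubin: £117,000; Mireille: £234,000

The entire £1,170,000 passes to the descendants.
That amount (£1,170,000) is divided into 5 shares of £234,000: Kofi, Wren, Jessamy, and Mireille each take £234,000; Hollis's £234,000 share passes to Hollis's issue.
Hollis's share (£234,000) is divided into 2 shares of £117,000: Petra and Zubin each take £117,000.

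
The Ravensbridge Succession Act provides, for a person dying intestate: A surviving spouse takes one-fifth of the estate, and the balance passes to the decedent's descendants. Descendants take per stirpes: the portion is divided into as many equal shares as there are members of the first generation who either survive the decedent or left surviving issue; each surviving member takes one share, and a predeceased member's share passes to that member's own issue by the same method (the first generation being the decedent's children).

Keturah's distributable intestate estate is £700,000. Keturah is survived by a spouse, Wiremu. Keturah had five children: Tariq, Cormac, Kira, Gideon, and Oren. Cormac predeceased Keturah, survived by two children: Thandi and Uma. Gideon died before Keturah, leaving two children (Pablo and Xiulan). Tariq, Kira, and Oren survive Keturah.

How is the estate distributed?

Wiremu takes one-fifth of £700,000 = £140,000. The remaining £560,000 passes to the descendants.
The descendants' portion (£560,000) is divided into 5 shares of £112,000: Tariq, Kira, and Oren each take £112,000; Cormac's £112,000 share passes to Cormac's issue; Gideon's £112,000 share passes to Gideon's issue.
Cormac's share (£112,000) is divided into 2 shares of £56,000: Thandi and Uma each take £56,000.
Gideon's share (£112,000) is divided into 2 shares of £56,000: Pablo and Xiulan each take £56,000.

Wiremu: £140,000; Tariq: £112,000; Thandi: £56,000; Uma: £56,000; Kira: £112,000; Pablo: £56,000; Xiulan: £56,000; Oren: £112,000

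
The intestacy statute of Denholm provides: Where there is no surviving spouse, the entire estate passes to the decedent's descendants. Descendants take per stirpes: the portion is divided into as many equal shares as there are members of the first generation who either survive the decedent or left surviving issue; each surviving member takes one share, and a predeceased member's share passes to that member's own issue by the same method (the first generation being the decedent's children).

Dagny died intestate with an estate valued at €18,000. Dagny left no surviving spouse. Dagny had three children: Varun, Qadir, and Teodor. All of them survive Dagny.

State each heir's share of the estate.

Varun: €6,000; Qadir: €6,000; Teodor: €6,000

The entire €18,000 passes to the descendants.
That amount (€18,000) is divided into 3 shares of €6,000: Varun, Qadir, and Teodor each take €6,000.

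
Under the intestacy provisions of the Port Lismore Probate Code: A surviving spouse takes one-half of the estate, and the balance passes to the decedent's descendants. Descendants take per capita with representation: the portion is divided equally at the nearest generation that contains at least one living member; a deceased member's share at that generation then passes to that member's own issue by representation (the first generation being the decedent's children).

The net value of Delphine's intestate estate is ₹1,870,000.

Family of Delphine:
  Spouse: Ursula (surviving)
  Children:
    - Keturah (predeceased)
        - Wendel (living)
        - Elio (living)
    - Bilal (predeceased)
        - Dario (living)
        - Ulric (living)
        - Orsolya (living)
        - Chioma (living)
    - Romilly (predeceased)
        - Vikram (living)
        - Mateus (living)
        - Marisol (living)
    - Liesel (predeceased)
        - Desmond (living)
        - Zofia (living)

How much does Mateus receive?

Ursula takes one-half of ₹1,870,000 = ₹935,000. The remaining ₹935,000 passes to the descendants.
No child survives, so the initial division is made at the grandchildren's generation.
The descendants' portion (₹935,000) is divided into 11 shares of ₹85,000: Wendel, Elio, Dario, Ulric, Orsolya, Chioma, Vikram, Mateus, Marisol, Desmond, and Zofia each take ₹85,000.

Mateus receives ₹85,000.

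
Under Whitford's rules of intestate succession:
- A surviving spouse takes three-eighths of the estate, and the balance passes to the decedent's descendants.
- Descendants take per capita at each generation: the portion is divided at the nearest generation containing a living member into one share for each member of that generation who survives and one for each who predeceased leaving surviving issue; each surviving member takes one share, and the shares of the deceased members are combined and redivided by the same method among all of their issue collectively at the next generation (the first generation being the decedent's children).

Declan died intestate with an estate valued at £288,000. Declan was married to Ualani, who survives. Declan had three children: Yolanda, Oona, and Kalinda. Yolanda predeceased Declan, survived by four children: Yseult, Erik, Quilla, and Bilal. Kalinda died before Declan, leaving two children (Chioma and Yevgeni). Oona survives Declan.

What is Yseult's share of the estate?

Yseult receives £20,000.

Ualani takes three-eighths of £288,000 = £108,000. The remaining £180,000 passes to the descendants.
The descendants' portion (£180,000) is divided at the children's generation into 3 shares of £60,000. Oona takes £60,000. The 2 shares of the deceased (Yolanda and Kalinda) are combined into a pool of £120,000.
That pool (£120,000) is divided at the grandchildren's generation equally among Yseult, Erik, Quilla, Bilal, Chioma, and Yevgeni: £20,000 each.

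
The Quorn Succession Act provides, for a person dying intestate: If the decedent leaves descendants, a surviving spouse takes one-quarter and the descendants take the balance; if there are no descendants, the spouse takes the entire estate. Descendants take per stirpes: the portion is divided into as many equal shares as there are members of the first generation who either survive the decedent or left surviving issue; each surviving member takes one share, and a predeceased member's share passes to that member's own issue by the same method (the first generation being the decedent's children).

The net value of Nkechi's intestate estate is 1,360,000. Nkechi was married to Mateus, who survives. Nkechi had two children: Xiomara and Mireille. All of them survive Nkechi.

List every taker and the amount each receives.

Mateus takes one-quarter of 1,360,000 = 340,000. The remaining 1,020,000 passes to the descendants.
The descendants' portion (1,020,000) is divided into 2 shares of 510,000: Xiomara and Mireille each take 510,000.

Mateus: 340,000; Xiomara: 510,000; Mireille: 510,000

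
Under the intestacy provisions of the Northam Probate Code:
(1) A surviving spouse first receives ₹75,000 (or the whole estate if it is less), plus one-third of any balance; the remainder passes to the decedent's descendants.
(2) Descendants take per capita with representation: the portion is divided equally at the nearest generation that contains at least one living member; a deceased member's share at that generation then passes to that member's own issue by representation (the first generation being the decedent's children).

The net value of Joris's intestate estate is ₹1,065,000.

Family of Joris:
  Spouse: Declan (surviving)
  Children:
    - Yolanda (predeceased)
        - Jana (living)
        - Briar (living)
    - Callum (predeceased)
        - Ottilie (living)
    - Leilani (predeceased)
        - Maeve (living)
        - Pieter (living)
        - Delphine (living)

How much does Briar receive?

Declan first takes ₹75,000, leaving a balance of ₹990,000. Declan then takes one-third of the balance (₹330,000), for a total of ₹405,000. The remaining ₹660,000 passes to the descendants.
No child survives, so the initial division is made at the grandchildren's generation.
The descendants' portion (₹660,000) is divided into 6 shares of ₹110,000: Jana, Briar, Ottilie, Maeve, Pieter, and Delphine each take ₹110,000.

Briar receives ₹110,000.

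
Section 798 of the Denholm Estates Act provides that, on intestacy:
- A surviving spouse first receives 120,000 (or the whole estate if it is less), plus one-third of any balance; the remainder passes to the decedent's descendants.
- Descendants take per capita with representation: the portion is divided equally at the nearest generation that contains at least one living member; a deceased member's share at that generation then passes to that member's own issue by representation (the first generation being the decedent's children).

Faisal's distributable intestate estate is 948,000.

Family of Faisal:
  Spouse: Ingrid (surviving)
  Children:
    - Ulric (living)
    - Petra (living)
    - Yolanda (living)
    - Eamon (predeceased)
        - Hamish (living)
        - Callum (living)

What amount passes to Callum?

Callum receives 69,000.

Ingrid first takes 120,000, leaving a balance of 828,000. Ingrid then takes one-third of the balance (276,000), for a total of 396,000. The remaining 552,000 passes to the descendants.
The descendants' portion (552,000) is divided into 4 shares of 138,000: Ulric, Petra, and Yolanda each take 138,000; Eamon's 138,000 share passes to Eamon's issue.
Eamon's share (138,000) is divided into 2 shares of 69,000: Hamish and Callum each take 69,000.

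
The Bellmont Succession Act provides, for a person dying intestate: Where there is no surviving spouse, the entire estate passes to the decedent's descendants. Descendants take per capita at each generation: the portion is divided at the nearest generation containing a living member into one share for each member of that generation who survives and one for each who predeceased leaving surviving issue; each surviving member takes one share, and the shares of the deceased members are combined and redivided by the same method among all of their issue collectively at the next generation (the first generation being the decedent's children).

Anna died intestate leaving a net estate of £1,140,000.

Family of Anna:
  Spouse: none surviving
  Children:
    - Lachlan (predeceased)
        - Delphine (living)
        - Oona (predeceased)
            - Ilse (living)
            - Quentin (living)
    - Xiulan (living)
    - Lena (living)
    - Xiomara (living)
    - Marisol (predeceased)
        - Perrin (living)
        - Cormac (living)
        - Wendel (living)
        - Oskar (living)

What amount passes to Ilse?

Ilse receives £38,000.

The entire £1,140,000 passes to the descendants.
That amount (£1,140,000) is divided at the children's generation into 5 shares of £228,000. Xiulan, Lena, and Xiomara each take £228,000. The 2 shares of the deceased (Lachlan and Marisol) are combined into a pool of £456,000.
That pool (£456,000) is divided at the grandchildren's generation into 6 shares of £76,000. Delphine, Perrin, Cormac, Wendel, and Oskar each take £76,000. The remaining share for the deceased Oona (£76,000) is carried to the next generation.
That pool (£76,000) is divided at the great-grandchildren's generation equally among Ilse and Quentin: £38,000 each.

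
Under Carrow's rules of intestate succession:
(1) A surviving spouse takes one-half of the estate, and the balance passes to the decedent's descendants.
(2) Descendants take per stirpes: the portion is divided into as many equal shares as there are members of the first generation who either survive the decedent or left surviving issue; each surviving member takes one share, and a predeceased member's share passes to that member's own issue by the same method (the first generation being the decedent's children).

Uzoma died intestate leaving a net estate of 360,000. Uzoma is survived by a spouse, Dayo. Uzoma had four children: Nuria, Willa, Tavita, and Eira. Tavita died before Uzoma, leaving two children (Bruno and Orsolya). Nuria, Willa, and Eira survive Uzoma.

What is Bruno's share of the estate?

Bruno receives 22,500.

Dayo takes one-half of 360,000 = 180,000. The remaining 180,000 passes to the descendants.
The descendants' portion (180,000) is divided into 4 shares of 45,000: Nuria, Willa, and Eira each take 45,000; Tavita's 45,000 share passes to Tavita's issue.
Tavita's share (45,000) is divided into 2 shares of 22,500: Bruno and Orsolya each take 22,500.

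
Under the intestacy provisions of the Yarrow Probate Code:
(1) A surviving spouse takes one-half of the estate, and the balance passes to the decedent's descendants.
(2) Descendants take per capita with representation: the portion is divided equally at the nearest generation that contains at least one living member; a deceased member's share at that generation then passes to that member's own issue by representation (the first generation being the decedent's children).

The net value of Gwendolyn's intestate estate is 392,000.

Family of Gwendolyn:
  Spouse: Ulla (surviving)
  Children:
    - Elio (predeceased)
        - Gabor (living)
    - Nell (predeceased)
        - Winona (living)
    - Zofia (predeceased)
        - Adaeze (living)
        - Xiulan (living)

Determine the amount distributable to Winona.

Ulla takes one-half of 392,000 = 196,000. The remaining 196,000 passes to the descendants.
No child survives, so the initial division is made at the grandchildren's generation.
The descendants' portion (196,000) is divided into 4 shares of 49,000: Gabor, Winona, Adaeze, and Xiulan each take 49,000.

Winona receives 49,000.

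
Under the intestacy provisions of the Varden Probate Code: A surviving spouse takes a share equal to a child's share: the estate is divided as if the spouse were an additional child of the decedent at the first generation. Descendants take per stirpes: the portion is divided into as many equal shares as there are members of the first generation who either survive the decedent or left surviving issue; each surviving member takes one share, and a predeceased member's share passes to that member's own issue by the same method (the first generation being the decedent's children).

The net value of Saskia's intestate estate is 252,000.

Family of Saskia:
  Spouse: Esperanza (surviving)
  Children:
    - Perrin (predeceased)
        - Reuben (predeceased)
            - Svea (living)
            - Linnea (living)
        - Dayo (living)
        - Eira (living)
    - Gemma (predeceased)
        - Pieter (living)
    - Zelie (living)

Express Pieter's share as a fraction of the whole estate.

The spouse counts as an additional share at the children's level, so there are 4 primary shares of 63,000. Esperanza takes one such share (63,000).
The children's combined portion (189,000) is divided into 3 shares of 63,000: Zelie takes 63,000; Perrin's 63,000 share passes to Perrin's issue; Gemma's 63,000 share passes to Gemma's issue.
Perrin's share (63,000) is divided into 3 shares of 21,000: Dayo and Eira each take 21,000; Reuben's 21,000 share passes to Reuben's issue.
Reuben's share (21,000) is divided into 2 shares of 10,500: Svea and Linnea each take 10,500.
Gemma's share (63,000) passes entirely to Pieter.

Pieter receives 1/4 of the estate.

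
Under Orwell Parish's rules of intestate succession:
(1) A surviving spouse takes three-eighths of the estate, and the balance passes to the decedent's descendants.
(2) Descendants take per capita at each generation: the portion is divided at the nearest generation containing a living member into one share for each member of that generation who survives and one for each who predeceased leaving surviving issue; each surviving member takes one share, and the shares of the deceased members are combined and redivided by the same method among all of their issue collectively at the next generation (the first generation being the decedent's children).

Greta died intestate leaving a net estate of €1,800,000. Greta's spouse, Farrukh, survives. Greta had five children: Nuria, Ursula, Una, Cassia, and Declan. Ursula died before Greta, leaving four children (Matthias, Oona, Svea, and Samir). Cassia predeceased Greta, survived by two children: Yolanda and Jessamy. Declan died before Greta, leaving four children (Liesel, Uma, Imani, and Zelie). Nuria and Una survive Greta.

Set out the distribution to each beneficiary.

Farrukh takes three-eighths of €1,800,000 = €675,000. The remaining €1,125,000 passes to the descendants.
The descendants' portion (€1,125,000) is divided at the children's generation into 5 shares of €225,000. Nuria and Una each take €225,000. The 3 shares of the deceased (Ursula, Cassia, and Declan) are combined into a pool of €675,000.
That pool (€675,000) is divided at the grandchildren's generation equally among Matthias, Oona, Svea, Samir, Yolanda, Jessamy, Liesel, Uma, Imani, and Zelie: €67,500 each.

Farrukh: €675,000; Nuria: €225,000; Matthias: €67,500; Oona: €67,500; Svea: €67,500; Samir: €67,500; Una: €225,000; Yolanda: €67,500; Jessamy: €67,500; Liesel: €67,500; Uma: €67,500; Imani: €67,500; Zelie: €67,500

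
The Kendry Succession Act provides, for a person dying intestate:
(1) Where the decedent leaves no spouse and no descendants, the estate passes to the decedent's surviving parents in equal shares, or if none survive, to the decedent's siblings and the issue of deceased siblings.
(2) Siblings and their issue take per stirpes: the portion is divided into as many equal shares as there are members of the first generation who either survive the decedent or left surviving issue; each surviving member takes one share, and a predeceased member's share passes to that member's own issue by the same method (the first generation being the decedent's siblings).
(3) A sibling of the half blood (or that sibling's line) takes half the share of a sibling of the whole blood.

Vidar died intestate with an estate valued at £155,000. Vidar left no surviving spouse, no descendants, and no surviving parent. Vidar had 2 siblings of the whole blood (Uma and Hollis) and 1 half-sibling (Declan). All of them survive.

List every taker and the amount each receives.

The entire £155,000 passes to the siblings and their issue.
Counting each half-blood sibling's line as half a unit, there are 5/2 units in £155,000, so one unit is £62,000. Whole-blood lines (Uma and Hollis) take £62,000 each; half-blood lines (Declan) take £31,000 each.

Declan: £31,000; Uma: £62,000; Hollis: £62,000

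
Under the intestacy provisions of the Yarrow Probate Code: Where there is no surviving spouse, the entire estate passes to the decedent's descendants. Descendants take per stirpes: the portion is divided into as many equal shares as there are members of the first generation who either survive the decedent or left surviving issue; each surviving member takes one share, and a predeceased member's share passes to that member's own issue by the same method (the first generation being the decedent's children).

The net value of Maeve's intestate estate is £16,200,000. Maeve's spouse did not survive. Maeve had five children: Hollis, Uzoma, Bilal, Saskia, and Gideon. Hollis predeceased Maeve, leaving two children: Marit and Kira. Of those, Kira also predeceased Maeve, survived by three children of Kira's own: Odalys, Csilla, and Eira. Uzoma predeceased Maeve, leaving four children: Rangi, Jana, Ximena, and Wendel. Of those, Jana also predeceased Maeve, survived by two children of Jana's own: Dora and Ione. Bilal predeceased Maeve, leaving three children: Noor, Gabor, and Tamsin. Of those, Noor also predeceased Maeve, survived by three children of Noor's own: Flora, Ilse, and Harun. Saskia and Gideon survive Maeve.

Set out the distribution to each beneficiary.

Marit: £1,620,000; Odalys: £540,000; Csilla: £540,000; Eira: £540,000; Rangi: £810,000; Dora: £405,000; Ione: £405,000; Ximena: £810,000; Wendel: £810,000; Flora: £360,000; Ilse: £360,000; Harun: £360,000; Gabor: £1,080,000; Tamsin: £1,080,000; Saskia: £3,240,000; Gideon: £3,240,000

The entire £16,200,000 passes to the descendants.
That amount (£16,200,000) is divided into 5 shares of £3,240,000: Saskia and Gideon each take £3,240,000; Hollis's £3,240,000 share passes to Hollis's issue; Uzoma's £3,240,000 share passes to Uzoma's issue; Bilal's £3,240,000 share passes to Bilal's issue.
Hollis's share (£3,240,000) is divided into 2 shares of £1,620,000: Marit takes £1,620,000; Kira's £1,620,000 share passes to Kira's issue.
Kira's share (£1,620,000) is divided into 3 shares of £540,000: Odalys, Csilla, and Eira each take £540,000.
Uzoma's share (£3,240,000) is divided into 4 shares of £810,000: Rangi, Ximena, and Wendel each take £810,000; Jana's £810,000 share passes to Jana's issue.
Jana's share (£810,000) is divided into 2 shares of £405,000: Dora and Ione each take £405,000.
Bilal's share (£3,240,000) is divided into 3 shares of £1,080,000: Gabor and Tamsin each take £1,080,000; Noor's £1,080,000 share passes to Noor's issue.
Noor's share (£1,080,000) is divided into 3 shares of £360,000: Flora, Ilse, and Harun each take £360,000.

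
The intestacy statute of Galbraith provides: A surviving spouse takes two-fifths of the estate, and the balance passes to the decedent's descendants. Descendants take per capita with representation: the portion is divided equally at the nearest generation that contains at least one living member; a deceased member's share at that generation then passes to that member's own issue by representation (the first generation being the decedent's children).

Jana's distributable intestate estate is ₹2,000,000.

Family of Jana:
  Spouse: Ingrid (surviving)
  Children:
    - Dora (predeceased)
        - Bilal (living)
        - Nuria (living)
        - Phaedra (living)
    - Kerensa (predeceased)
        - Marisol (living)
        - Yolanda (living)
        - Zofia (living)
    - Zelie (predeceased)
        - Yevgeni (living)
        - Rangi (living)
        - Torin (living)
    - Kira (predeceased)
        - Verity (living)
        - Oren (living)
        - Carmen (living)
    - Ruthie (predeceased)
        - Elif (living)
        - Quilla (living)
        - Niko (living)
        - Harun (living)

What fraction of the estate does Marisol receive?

Ingrid takes two-fifths of ₹2,000,000 = ₹800,000. The remaining ₹1,200,000 passes to the descendants.
No child survives, so the initial division is made at the grandchildren's generation.
The descendants' portion (₹1,200,000) is divided into 16 shares of ₹75,000: Bilal, Nuria, Phaedra, Marisol, Yolanda, Zofia, Yevgeni, Rangi, Torin, Verity, Oren, Carmen, Elif, Quilla, Niko, and Harun each take ₹75,000.

Marisol receives 3/80 of the estate.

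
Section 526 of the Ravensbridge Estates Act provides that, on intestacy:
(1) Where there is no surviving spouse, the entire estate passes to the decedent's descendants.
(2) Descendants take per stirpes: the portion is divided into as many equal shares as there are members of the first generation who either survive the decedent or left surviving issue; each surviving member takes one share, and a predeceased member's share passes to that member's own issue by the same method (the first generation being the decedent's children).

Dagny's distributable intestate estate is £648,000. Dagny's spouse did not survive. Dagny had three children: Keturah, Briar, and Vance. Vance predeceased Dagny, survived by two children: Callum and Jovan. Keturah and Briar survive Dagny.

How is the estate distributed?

Keturah: £216,000; Briar: £216,000; Callum: £108,000; Jovan: £108,000

The entire £648,000 passes to the descendants.
That amount (£648,000) is divided into 3 shares of £216,000: Keturah and Briar each take £216,000; Vance's £216,000 share passes to Vance's issue.
Vance's share (£216,000) is divided into 2 shares of £108,000: Callum and Jovan each take £108,000.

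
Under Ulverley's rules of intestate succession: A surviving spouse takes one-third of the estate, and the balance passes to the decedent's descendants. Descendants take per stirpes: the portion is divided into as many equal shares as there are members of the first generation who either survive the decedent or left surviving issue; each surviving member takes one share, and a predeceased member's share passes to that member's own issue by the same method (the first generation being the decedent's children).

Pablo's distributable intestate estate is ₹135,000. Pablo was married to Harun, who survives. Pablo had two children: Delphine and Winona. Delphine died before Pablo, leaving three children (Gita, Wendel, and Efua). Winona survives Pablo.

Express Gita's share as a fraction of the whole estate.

Harun takes one-third of ₹135,000 = ₹45,000. The remaining ₹90,000 passes to the descendants.
The descendants' portion (₹90,000) is divided into 2 shares of ₹45,000: Winona takes ₹45,000; Delphine's ₹45,000 share passes to Delphine's issue.
Delphine's share (₹45,000) is divided into 3 shares of ₹15,000: Gita, Wendel, and Efua each take ₹15,000.

Gita receives 1/9 of the estate.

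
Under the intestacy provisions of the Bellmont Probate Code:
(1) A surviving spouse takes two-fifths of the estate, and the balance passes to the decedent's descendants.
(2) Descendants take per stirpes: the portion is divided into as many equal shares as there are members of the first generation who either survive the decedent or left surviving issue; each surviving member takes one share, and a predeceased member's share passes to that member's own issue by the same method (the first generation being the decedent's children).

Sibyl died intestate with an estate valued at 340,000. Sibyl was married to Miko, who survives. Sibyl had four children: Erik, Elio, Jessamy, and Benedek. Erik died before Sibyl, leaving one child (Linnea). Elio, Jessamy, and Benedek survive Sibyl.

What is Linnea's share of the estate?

Linnea receives 51,000.

Miko takes two-fifths of 340,000 = 136,000. The remaining 204,000 passes to the descendants.
The descendants' portion (204,000) is divided into 4 shares of 51,000: Elio, Jessamy, and Benedek each take 51,000; Erik's 51,000 share passes to Erik's issue.
Erik's share (51,000) passes entirely to Linnea.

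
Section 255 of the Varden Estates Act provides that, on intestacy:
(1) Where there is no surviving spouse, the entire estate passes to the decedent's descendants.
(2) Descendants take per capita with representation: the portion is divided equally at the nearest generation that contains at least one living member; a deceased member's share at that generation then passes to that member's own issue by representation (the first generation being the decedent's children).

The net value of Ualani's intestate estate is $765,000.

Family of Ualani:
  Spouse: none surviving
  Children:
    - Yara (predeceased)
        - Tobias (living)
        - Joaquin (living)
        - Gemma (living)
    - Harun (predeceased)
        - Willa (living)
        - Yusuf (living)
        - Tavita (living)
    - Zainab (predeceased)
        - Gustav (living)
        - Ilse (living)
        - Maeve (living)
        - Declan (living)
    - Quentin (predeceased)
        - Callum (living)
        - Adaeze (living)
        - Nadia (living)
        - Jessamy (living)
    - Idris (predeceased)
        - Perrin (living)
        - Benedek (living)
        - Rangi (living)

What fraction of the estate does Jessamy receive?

Jessamy receives 1/17 of the estate.

The entire $765,000 passes to the descendants.
No child survives, so the initial division is made at the grandchildren's generation.
That amount ($765,000) is divided into 17 shares of $45,000: Tobias, Joaquin, Gemma, Willa, Yusuf, Tavita, Gustav, Ilse, Maeve, Declan, Callum, Adaeze, Nadia, Jessamy, Perrin, Benedek, and Rangi each take $45,000.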